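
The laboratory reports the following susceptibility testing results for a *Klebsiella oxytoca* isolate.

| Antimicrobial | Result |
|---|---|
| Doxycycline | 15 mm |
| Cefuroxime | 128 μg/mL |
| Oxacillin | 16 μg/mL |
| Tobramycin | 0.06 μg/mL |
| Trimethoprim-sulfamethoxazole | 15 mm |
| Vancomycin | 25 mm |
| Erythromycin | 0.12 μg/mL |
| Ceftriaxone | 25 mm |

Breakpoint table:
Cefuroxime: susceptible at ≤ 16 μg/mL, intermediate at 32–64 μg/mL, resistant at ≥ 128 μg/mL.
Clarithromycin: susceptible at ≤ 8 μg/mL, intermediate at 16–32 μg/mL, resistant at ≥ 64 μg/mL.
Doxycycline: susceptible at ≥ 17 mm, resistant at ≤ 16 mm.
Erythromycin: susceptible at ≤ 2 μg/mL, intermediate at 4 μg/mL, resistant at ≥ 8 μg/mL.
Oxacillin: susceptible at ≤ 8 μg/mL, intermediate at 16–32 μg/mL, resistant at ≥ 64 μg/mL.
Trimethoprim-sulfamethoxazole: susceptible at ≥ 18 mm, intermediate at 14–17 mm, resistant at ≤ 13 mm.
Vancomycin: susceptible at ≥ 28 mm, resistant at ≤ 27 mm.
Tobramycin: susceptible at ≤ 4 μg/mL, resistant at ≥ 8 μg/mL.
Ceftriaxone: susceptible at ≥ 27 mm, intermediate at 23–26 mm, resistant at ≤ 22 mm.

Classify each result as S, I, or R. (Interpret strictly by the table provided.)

Doxycycline 15 mm: ≤ 16 mm — resistant
Cefuroxime: 128 μg/mL is ≥ 128 μg/mL — resistant
Oxacillin 16 μg/mL: in 16–32 μg/mL — Intermediate
Tobramycin (0.06 μg/mL) ≤ 4 μg/mL → susceptible
Trimethoprim-sulfamethoxazole 15 mm: in 14–17 mm ⇒ intermediate
Vancomycin: 25 mm is ≤ 27 mm → resistant
Erythromycin (0.12 μg/mL) ≤ 2 μg/mL → Susceptible
Ceftriaxone 25 mm: in 23–26 mm → Intermediate

R, R, I, S, I, R, S, I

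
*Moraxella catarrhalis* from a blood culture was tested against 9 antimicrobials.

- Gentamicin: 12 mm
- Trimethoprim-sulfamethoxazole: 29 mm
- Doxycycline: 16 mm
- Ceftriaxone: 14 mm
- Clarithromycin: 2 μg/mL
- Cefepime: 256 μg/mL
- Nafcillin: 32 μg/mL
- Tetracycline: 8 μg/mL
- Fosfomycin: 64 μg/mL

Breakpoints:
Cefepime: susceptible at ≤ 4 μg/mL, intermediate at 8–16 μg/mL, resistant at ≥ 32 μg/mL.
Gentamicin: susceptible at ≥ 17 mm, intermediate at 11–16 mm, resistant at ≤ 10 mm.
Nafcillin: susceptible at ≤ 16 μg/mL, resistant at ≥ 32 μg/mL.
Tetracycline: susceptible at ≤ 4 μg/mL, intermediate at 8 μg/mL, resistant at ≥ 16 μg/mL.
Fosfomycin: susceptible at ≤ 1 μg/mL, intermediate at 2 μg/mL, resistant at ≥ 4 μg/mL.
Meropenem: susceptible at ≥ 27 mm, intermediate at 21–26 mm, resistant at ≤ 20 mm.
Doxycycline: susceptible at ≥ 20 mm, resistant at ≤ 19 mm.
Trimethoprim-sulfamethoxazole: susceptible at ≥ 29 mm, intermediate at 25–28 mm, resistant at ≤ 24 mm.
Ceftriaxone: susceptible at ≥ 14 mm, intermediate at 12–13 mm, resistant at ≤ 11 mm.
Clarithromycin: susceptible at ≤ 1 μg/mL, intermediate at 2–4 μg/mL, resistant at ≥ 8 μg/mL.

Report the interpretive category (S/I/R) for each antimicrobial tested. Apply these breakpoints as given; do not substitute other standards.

Gentamicin: 12 mm is in 11–16 mm → I
Trimethoprim-sulfamethoxazole (29 mm) ≥ 29 mm ⇒ S
Doxycycline (16 mm) ≤ 19 mm ⇒ Resistant
Ceftriaxone: 14 mm is ≥ 14 mm ⇒ Susceptible
Clarithromycin 2 μg/mL: in 2–4 μg/mL — I
Cefepime: 256 μg/mL is ≥ 32 μg/mL ⇒ R
Nafcillin 32 μg/mL: ≥ 32 μg/mL — Resistant
Tetracycline (8 μg/mL) = 8 μg/mL — intermediate
Fosfomycin (64 μg/mL) ≥ 4 μg/mL → Resistant

I, S, R, S, I, R, R, I, R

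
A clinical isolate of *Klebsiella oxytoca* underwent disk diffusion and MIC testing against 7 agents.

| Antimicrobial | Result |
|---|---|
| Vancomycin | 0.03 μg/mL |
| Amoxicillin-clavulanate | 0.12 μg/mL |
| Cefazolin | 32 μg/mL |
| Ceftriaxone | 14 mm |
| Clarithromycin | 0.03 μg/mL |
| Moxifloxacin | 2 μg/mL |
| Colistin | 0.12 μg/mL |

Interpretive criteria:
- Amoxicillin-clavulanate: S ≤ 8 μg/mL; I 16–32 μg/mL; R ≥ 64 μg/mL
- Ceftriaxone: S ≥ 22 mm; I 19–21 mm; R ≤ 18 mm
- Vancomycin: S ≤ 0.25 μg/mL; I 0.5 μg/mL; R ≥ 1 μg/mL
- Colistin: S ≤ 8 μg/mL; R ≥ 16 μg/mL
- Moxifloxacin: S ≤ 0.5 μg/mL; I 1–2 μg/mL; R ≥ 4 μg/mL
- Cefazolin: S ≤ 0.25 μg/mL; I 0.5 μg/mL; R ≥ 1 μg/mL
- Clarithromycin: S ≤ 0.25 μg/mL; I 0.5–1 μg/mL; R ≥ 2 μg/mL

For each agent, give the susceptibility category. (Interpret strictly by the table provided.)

S, S, R, R, S, I, S

Vancomycin 0.03 μg/mL: ≤ 0.25 μg/mL — S
Amoxicillin-clavulanate (0.12 μg/mL) ≤ 8 μg/mL ⇒ Susceptible
Cefazolin 32 μg/mL: ≥ 1 μg/mL — Resistant
Ceftriaxone (14 mm) ≤ 18 mm — R
Clarithromycin: 0.03 μg/mL is ≤ 0.25 μg/mL — Susceptible
Moxifloxacin 2 μg/mL: in 1–2 μg/mL → intermediate
Colistin 0.12 μg/mL: ≤ 8 μg/mL ⇒ Susceptible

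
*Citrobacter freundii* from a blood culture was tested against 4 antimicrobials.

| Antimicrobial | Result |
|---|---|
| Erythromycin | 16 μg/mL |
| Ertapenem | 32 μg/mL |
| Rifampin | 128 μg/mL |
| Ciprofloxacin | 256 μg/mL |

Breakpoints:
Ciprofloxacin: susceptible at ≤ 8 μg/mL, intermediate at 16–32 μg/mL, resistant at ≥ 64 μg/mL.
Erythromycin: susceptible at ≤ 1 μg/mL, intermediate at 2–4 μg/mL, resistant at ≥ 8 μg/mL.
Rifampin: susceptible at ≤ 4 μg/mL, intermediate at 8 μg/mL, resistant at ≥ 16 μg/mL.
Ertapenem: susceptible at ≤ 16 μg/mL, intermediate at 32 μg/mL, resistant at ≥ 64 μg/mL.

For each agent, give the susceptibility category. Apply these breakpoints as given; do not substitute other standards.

R, I, R, R

Erythromycin 16 μg/mL: ≥ 8 μg/mL ⇒ resistant
Ertapenem 32 μg/mL: = 32 μg/mL → Intermediate
Rifampin (128 μg/mL) ≥ 16 μg/mL — resistant
Ciprofloxacin: 256 μg/mL is ≥ 64 μg/mL — Resistant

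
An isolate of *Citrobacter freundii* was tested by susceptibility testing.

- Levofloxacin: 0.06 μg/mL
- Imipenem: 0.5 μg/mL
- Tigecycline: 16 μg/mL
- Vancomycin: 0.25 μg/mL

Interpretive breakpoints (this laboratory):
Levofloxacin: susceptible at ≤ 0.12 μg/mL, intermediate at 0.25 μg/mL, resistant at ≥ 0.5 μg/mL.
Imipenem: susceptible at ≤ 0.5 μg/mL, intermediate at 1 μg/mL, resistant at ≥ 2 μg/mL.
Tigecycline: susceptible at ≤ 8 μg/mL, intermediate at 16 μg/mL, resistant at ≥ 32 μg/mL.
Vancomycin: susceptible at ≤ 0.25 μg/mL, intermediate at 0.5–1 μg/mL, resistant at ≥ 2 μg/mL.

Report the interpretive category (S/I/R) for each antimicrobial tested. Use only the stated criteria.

Levofloxacin (0.06 μg/mL) ≤ 0.12 μg/mL → susceptible
Imipenem 0.5 μg/mL: ≤ 0.5 μg/mL ⇒ S
Tigecycline 16 μg/mL: = 16 μg/mL — I
Vancomycin 0.25 μg/mL: ≤ 0.25 μg/mL → S

S, S, I, S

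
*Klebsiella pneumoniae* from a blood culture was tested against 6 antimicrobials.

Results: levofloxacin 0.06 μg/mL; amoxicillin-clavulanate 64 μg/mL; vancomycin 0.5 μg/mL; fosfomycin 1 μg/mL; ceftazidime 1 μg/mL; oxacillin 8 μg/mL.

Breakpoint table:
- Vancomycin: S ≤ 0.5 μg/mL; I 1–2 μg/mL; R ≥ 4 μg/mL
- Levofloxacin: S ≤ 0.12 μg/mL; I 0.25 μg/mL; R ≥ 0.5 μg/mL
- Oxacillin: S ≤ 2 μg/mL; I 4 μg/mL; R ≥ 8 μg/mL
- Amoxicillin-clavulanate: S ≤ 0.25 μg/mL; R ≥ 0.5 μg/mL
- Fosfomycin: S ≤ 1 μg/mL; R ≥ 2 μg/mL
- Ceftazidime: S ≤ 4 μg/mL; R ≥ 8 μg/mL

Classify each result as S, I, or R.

S, R, S, S, S, R

Levofloxacin (0.06 μg/mL) ≤ 0.12 μg/mL — S
Amoxicillin-clavulanate: 64 μg/mL is ≥ 0.5 μg/mL ⇒ R
Vancomycin 0.5 μg/mL: ≤ 0.5 μg/mL ⇒ Susceptible
Fosfomycin (1 μg/mL) ≤ 1 μg/mL — S
Ceftazidime (1 μg/mL) ≤ 4 μg/mL → S
Oxacillin 8 μg/mL: ≥ 8 μg/mL ⇒ resistant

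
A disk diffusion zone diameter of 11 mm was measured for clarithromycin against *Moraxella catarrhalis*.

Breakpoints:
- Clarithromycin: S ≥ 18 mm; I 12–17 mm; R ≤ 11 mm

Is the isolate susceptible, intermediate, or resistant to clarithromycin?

R

Clarithromycin 11 mm: ≤ 11 mm — resistant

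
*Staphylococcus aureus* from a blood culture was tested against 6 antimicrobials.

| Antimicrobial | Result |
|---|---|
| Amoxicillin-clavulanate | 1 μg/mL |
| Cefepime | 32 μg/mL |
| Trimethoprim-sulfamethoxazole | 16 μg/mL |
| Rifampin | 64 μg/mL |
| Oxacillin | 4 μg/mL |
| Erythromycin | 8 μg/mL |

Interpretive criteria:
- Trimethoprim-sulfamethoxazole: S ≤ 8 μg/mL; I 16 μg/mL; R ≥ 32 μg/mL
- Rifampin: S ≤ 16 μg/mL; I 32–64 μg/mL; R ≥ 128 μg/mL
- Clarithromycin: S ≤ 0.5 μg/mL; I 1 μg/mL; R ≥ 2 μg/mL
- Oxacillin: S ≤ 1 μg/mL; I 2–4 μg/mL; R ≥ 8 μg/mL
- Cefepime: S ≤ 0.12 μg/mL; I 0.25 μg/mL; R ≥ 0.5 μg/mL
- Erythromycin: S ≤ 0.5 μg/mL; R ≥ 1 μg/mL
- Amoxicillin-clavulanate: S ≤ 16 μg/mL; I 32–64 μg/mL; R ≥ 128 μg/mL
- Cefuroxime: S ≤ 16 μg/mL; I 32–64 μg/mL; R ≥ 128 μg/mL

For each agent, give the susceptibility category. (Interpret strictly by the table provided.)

S, R, I, I, I, R

Amoxicillin-clavulanate (1 μg/mL) ≤ 16 μg/mL ⇒ Susceptible
Cefepime: 32 μg/mL is ≥ 0.5 μg/mL — Resistant
Trimethoprim-sulfamethoxazole: 16 μg/mL is = 16 μg/mL → I
Rifampin: 64 μg/mL is in 32–64 μg/mL — I
Oxacillin: 4 μg/mL is in 2–4 μg/mL ⇒ I
Erythromycin: 8 μg/mL is ≥ 1 μg/mL ⇒ resistant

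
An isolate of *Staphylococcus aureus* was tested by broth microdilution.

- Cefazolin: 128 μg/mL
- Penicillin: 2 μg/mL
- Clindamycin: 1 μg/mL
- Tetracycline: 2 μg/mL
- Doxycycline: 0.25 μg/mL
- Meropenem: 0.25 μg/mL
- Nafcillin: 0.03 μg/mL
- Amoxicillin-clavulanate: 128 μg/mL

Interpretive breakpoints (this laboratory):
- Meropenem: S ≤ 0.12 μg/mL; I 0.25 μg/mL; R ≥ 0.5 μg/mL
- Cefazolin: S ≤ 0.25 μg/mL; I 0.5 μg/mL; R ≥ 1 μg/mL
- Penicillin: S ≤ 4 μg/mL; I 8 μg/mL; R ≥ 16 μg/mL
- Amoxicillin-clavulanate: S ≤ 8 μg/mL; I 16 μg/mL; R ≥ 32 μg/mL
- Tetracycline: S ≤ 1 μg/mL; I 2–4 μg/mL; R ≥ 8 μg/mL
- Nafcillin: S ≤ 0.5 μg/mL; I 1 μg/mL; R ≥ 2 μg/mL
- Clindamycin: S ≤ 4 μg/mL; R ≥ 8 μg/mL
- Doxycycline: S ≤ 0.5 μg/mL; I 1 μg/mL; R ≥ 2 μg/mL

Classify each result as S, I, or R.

Cefazolin: 128 μg/mL is ≥ 1 μg/mL ⇒ R
Penicillin (2 μg/mL) ≤ 4 μg/mL → S
Clindamycin: 1 μg/mL is ≤ 4 μg/mL → susceptible
Tetracycline 2 μg/mL: in 2–4 μg/mL → I
Doxycycline: 0.25 μg/mL is ≤ 0.5 μg/mL → S
Meropenem 0.25 μg/mL: = 0.25 μg/mL ⇒ I
Nafcillin 0.03 μg/mL: ≤ 0.5 μg/mL — susceptible
Amoxicillin-clavulanate: 128 μg/mL is ≥ 32 μg/mL — Resistant

R, S, S, I, S, I, S, R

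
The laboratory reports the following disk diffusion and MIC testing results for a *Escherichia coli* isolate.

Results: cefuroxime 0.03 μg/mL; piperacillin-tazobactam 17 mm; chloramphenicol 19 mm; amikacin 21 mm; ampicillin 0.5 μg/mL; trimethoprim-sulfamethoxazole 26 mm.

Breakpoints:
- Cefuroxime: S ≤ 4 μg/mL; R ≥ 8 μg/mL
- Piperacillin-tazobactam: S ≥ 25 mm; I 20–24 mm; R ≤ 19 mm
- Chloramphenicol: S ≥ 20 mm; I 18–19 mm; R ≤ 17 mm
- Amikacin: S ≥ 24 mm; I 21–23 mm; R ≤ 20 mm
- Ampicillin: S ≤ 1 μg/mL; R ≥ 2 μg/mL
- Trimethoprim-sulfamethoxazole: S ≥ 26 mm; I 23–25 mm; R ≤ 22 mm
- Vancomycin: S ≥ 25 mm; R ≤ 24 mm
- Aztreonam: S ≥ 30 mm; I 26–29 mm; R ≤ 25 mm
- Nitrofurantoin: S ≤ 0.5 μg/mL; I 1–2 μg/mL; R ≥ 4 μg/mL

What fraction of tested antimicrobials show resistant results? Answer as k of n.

1 of 6

Cefuroxime: 0.03 μg/mL is ≤ 4 μg/mL ⇒ Susceptible
Piperacillin-tazobactam: 17 mm is ≤ 19 mm → R
Chloramphenicol (19 mm) in 18–19 mm → I
Amikacin (21 mm) in 21–23 mm ⇒ Intermediate
Ampicillin (0.5 μg/mL) ≤ 1 μg/mL — susceptible
Trimethoprim-sulfamethoxazole: 26 mm is ≥ 26 mm → S
Resistant: 1/6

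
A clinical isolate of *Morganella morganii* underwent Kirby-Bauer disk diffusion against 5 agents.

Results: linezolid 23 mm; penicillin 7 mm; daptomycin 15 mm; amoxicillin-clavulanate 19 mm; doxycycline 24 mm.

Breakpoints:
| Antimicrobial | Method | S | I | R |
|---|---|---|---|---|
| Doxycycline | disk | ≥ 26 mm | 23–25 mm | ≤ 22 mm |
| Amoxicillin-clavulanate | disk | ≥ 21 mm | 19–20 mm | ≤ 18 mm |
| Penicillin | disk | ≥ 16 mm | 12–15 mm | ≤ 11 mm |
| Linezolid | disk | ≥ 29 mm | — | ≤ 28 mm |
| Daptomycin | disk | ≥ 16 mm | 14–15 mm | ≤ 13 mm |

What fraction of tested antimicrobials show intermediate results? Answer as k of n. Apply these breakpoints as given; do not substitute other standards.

Linezolid: 23 mm is ≤ 28 mm — Resistant
Penicillin 7 mm: ≤ 11 mm ⇒ R
Daptomycin: 15 mm is in 14–15 mm → I
Amoxicillin-clavulanate 19 mm: in 19–20 mm — I
Doxycycline (24 mm) in 23–25 mm → intermediate
Intermediate: 3/5

3 of 5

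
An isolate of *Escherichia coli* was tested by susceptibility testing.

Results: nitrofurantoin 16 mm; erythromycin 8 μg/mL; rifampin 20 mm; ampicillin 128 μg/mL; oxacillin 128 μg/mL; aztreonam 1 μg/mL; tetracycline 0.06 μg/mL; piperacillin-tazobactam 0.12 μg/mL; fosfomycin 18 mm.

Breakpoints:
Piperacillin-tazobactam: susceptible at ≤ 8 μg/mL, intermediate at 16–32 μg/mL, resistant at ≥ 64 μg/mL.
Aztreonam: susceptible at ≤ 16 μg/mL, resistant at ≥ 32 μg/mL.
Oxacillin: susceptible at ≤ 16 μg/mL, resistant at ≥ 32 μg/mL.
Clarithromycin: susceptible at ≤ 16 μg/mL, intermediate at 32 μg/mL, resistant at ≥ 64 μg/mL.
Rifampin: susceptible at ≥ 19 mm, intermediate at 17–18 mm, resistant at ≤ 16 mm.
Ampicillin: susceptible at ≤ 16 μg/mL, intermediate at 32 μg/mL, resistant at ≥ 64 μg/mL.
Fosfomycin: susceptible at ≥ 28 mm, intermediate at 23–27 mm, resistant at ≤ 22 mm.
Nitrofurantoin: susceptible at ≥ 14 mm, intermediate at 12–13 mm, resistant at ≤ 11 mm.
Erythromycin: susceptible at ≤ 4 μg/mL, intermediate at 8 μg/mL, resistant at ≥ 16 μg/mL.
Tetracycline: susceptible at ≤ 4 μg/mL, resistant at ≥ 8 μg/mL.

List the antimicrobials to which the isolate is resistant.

Nitrofurantoin: 16 mm is ≥ 14 mm ⇒ Susceptible
Erythromycin (8 μg/mL) = 8 μg/mL → I
Rifampin: 20 mm is ≥ 19 mm ⇒ Susceptible
Ampicillin (128 μg/mL) ≥ 64 μg/mL → Resistant
Oxacillin: 128 μg/mL is ≥ 32 μg/mL → Resistant
Aztreonam 1 μg/mL: ≤ 16 μg/mL ⇒ S
Tetracycline: 0.06 μg/mL is ≤ 4 μg/mL — S
Piperacillin-tazobactam: 0.12 μg/mL is ≤ 8 μg/mL ⇒ S
Fosfomycin (18 mm) ≤ 22 mm — R

ampicillin, oxacillin, fosfomycin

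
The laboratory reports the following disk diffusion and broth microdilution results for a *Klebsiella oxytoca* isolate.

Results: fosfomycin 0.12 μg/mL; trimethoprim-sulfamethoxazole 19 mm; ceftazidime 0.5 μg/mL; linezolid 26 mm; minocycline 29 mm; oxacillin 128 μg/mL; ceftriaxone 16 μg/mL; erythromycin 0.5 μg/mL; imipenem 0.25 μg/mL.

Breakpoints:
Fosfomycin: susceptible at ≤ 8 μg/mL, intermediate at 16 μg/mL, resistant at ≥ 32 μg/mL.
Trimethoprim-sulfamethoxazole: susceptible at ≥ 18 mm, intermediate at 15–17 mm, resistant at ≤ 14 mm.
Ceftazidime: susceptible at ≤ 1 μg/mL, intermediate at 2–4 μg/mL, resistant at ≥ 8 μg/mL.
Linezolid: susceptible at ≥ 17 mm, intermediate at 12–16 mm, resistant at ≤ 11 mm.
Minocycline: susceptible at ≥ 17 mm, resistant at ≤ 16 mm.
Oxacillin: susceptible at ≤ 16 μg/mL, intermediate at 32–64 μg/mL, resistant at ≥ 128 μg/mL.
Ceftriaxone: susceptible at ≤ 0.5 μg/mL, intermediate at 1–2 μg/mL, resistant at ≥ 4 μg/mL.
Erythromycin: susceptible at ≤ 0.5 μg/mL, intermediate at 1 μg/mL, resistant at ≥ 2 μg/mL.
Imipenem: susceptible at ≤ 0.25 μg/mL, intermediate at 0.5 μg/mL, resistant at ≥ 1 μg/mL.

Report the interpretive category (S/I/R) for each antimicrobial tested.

S, S, S, S, S, R, R, S, S

Fosfomycin (0.12 μg/mL) ≤ 8 μg/mL → S
Trimethoprim-sulfamethoxazole (19 mm) ≥ 18 mm ⇒ S
Ceftazidime (0.5 μg/mL) ≤ 1 μg/mL → susceptible
Linezolid (26 mm) ≥ 17 mm — susceptible
Minocycline (29 mm) ≥ 17 mm — Susceptible
Oxacillin (128 μg/mL) ≥ 128 μg/mL → R
Ceftriaxone 16 μg/mL: ≥ 4 μg/mL → resistant
Erythromycin (0.5 μg/mL) ≤ 0.5 μg/mL — susceptible
Imipenem (0.25 μg/mL) ≤ 0.25 μg/mL → susceptible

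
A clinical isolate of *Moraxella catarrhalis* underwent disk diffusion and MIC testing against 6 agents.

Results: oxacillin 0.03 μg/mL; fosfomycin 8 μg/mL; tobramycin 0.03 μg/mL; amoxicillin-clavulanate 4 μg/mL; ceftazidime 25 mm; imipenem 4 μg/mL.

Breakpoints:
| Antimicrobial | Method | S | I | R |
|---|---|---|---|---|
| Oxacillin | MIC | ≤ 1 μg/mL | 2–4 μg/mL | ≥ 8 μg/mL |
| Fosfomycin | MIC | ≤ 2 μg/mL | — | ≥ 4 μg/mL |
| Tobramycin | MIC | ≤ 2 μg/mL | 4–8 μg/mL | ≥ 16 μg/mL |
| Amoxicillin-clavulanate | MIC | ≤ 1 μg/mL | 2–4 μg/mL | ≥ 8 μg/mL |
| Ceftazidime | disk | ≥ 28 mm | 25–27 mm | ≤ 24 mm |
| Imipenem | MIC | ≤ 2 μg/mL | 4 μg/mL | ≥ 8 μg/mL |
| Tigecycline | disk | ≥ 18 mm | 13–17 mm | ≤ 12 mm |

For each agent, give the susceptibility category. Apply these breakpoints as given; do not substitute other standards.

Oxacillin (0.03 μg/mL) ≤ 1 μg/mL → susceptible
Fosfomycin 8 μg/mL: ≥ 4 μg/mL ⇒ R
Tobramycin 0.03 μg/mL: ≤ 2 μg/mL ⇒ susceptible
Amoxicillin-clavulanate (4 μg/mL) in 2–4 μg/mL ⇒ intermediate
Ceftazidime 25 mm: in 25–27 mm ⇒ intermediate
Imipenem (4 μg/mL) = 4 μg/mL ⇒ Intermediate

S, R, S, I, I, I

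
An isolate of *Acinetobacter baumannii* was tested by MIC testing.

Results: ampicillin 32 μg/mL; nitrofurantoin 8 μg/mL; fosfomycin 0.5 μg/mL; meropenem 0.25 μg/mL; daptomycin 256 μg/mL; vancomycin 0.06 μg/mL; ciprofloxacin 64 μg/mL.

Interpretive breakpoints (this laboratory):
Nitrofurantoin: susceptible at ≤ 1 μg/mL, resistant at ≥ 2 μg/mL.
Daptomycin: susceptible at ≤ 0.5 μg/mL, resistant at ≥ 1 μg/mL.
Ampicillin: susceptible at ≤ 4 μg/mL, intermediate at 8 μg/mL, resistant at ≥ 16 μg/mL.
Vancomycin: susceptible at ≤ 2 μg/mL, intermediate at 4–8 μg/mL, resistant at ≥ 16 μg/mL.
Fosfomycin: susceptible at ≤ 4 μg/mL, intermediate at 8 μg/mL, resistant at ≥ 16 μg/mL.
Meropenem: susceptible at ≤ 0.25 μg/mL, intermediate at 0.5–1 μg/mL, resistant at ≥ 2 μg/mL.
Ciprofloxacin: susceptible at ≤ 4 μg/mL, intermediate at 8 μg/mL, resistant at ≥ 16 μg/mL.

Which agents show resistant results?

Ampicillin: 32 μg/mL is ≥ 16 μg/mL → R
Nitrofurantoin 8 μg/mL: ≥ 2 μg/mL — resistant
Fosfomycin: 0.5 μg/mL is ≤ 4 μg/mL — susceptible
Meropenem: 0.25 μg/mL is ≤ 0.25 μg/mL → susceptible
Daptomycin (256 μg/mL) ≥ 1 μg/mL — R
Vancomycin 0.06 μg/mL: ≤ 2 μg/mL → Susceptible
Ciprofloxacin 64 μg/mL: ≥ 16 μg/mL → resistant

ampicillin, nitrofurantoin, daptomycin, ciprofloxacin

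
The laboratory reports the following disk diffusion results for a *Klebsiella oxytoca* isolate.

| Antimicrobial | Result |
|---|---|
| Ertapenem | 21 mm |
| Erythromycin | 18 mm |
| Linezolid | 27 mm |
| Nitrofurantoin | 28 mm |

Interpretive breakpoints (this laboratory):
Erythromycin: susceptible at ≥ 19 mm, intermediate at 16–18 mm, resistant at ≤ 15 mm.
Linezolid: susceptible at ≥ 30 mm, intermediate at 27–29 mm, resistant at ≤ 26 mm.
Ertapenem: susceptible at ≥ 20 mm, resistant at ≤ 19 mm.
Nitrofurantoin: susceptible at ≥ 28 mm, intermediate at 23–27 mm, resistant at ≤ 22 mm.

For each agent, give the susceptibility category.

Ertapenem (21 mm) ≥ 20 mm → Susceptible
Erythromycin 18 mm: in 16–18 mm — intermediate
Linezolid: 27 mm is in 27–29 mm → intermediate
Nitrofurantoin (28 mm) ≥ 28 mm ⇒ S

S, I, I, S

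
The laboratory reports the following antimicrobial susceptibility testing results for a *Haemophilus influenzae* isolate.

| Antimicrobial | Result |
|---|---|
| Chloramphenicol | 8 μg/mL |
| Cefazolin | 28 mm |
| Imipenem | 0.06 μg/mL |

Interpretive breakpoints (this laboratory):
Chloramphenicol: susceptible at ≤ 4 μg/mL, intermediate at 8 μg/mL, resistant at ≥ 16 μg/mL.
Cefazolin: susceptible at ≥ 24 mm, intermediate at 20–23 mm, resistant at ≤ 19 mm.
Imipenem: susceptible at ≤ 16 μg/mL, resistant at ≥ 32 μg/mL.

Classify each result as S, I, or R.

I, S, S

Chloramphenicol: 8 μg/mL is = 8 μg/mL — Intermediate
Cefazolin 28 mm: ≥ 24 mm → susceptible
Imipenem: 0.06 μg/mL is ≤ 16 μg/mL → Susceptible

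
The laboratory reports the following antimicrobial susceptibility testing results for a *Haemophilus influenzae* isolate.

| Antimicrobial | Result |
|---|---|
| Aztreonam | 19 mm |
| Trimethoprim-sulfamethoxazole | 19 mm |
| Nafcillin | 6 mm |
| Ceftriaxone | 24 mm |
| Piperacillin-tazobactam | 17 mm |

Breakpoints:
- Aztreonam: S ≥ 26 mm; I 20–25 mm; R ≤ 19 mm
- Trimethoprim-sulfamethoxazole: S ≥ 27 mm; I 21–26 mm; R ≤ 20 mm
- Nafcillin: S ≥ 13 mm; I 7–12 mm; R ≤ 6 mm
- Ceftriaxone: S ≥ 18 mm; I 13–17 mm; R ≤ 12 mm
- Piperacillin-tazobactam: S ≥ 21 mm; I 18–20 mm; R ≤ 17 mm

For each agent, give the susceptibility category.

Aztreonam: 19 mm is ≤ 19 mm — resistant
Trimethoprim-sulfamethoxazole 19 mm: ≤ 20 mm → Resistant
Nafcillin 6 mm: ≤ 6 mm → Resistant
Ceftriaxone: 24 mm is ≥ 18 mm — Susceptible
Piperacillin-tazobactam (17 mm) ≤ 17 mm — Resistant

R, R, R, S, R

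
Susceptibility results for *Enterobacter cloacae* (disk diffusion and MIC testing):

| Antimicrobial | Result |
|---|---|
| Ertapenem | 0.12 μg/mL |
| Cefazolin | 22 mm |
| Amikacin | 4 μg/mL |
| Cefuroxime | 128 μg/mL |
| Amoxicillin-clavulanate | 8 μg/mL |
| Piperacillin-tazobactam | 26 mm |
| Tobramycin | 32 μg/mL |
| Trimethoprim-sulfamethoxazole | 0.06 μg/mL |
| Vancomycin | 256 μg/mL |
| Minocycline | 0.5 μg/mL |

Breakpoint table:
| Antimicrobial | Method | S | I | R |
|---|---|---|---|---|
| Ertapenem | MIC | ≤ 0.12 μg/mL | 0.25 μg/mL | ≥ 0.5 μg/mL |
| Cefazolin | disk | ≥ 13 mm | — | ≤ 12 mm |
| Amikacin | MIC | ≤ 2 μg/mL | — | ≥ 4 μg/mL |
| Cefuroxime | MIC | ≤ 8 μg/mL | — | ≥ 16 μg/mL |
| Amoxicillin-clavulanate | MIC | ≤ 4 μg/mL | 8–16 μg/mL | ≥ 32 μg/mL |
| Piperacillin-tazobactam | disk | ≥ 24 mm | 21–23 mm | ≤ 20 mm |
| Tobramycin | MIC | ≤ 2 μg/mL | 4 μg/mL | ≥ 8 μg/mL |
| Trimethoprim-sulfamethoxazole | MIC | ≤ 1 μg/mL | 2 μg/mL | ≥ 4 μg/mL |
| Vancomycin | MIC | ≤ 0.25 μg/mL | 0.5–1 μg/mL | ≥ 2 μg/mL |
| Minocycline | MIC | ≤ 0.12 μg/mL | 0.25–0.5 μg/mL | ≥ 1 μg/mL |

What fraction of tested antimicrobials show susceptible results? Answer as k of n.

Ertapenem (0.12 μg/mL) ≤ 0.12 μg/mL ⇒ Susceptible
Cefazolin: 22 mm is ≥ 13 mm → Susceptible
Amikacin 4 μg/mL: ≥ 4 μg/mL — resistant
Cefuroxime: 128 μg/mL is ≥ 16 μg/mL → R
Amoxicillin-clavulanate 8 μg/mL: in 8–16 μg/mL → Intermediate
Piperacillin-tazobactam 26 mm: ≥ 24 mm → S
Tobramycin: 32 μg/mL is ≥ 8 μg/mL ⇒ resistant
Trimethoprim-sulfamethoxazole: 0.06 μg/mL is ≤ 1 μg/mL → susceptible
Vancomycin: 256 μg/mL is ≥ 2 μg/mL — Resistant
Minocycline (0.5 μg/mL) in 0.25–0.5 μg/mL — I
Susceptible: 4/10

4 of 10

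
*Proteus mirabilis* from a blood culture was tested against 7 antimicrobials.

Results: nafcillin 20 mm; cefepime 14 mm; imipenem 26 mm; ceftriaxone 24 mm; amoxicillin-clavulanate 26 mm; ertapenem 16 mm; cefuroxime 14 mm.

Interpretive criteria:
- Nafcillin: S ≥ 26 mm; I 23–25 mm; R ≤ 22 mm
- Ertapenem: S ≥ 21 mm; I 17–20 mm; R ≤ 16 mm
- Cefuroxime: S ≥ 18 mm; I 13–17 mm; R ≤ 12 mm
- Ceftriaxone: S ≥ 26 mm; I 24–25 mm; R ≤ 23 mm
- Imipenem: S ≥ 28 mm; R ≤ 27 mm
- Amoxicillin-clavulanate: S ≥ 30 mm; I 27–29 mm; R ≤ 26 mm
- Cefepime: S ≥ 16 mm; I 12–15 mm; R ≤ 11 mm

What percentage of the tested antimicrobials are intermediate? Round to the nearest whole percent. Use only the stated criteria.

Nafcillin 20 mm: ≤ 22 mm ⇒ Resistant
Cefepime: 14 mm is in 12–15 mm → I
Imipenem (26 mm) ≤ 27 mm ⇒ R
Ceftriaxone (24 mm) in 24–25 mm — I
Amoxicillin-clavulanate (26 mm) ≤ 26 mm → resistant
Ertapenem (16 mm) ≤ 16 mm ⇒ resistant
Cefuroxime: 14 mm is in 13–17 mm ⇒ Intermediate
Intermediate: 3/7

43%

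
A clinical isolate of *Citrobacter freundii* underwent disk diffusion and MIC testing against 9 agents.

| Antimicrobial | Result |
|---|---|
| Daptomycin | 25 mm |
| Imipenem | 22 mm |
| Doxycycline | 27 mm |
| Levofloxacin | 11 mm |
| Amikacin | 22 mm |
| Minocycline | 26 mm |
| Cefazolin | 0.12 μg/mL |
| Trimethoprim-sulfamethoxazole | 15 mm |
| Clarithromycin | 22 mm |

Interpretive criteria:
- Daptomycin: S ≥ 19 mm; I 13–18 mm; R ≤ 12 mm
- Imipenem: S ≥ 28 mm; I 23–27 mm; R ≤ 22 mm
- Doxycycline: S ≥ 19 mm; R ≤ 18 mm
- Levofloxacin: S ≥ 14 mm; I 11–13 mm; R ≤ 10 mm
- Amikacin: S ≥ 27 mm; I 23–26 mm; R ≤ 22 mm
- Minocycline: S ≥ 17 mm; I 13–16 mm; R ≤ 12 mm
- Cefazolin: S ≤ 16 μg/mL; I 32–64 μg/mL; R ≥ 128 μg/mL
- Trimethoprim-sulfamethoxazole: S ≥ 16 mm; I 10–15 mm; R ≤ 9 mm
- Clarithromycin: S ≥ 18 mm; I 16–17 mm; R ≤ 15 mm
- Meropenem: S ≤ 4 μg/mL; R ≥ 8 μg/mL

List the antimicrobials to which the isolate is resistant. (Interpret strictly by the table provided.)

Daptomycin 25 mm: ≥ 19 mm ⇒ susceptible
Imipenem: 22 mm is ≤ 22 mm ⇒ R
Doxycycline (27 mm) ≥ 19 mm → susceptible
Levofloxacin (11 mm) in 11–13 mm — intermediate
Amikacin (22 mm) ≤ 22 mm — resistant
Minocycline 26 mm: ≥ 17 mm → S
Cefazolin 0.12 μg/mL: ≤ 16 μg/mL ⇒ S
Trimethoprim-sulfamethoxazole: 15 mm is in 10–15 mm → I
Clarithromycin (22 mm) ≥ 18 mm — susceptible

imipenem, amikacin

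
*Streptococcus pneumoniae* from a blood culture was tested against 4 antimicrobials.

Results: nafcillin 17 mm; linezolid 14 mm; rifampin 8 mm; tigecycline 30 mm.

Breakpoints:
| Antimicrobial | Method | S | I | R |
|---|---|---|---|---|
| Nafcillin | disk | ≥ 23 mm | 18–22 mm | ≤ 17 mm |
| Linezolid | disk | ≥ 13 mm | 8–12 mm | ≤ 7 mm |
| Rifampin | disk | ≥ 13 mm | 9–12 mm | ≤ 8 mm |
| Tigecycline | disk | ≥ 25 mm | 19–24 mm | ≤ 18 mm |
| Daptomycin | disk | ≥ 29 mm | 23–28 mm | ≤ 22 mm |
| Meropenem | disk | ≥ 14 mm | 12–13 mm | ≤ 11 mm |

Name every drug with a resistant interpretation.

Nafcillin (17 mm) ≤ 17 mm — R
Linezolid 14 mm: ≥ 13 mm — susceptible
Rifampin (8 mm) ≤ 8 mm ⇒ R
Tigecycline 30 mm: ≥ 25 mm — susceptible

nafcillin, rifampin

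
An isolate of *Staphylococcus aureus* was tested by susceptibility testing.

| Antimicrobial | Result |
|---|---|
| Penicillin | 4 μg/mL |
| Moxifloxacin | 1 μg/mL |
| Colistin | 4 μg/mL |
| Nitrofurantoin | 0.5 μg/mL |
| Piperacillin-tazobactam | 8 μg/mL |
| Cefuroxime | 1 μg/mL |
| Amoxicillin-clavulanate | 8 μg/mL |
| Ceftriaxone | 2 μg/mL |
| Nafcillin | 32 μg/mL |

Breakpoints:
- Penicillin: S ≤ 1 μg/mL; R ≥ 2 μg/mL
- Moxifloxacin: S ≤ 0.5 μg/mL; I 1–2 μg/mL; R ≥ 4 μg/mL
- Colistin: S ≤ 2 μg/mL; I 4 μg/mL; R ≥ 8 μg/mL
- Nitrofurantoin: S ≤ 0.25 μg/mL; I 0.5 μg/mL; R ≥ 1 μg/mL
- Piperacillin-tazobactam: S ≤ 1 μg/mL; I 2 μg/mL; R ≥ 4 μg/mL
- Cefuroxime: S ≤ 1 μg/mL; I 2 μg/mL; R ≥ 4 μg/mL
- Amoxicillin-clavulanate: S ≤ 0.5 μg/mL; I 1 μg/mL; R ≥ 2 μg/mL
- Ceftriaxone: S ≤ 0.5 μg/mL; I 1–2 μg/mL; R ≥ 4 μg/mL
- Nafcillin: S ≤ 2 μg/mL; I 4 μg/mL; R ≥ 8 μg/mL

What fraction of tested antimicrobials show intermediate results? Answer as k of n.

Penicillin 4 μg/mL: ≥ 2 μg/mL — Resistant
Moxifloxacin 1 μg/mL: in 1–2 μg/mL → Intermediate
Colistin (4 μg/mL) = 4 μg/mL — I
Nitrofurantoin 0.5 μg/mL: = 0.5 μg/mL — Intermediate
Piperacillin-tazobactam: 8 μg/mL is ≥ 4 μg/mL ⇒ R
Cefuroxime (1 μg/mL) ≤ 1 μg/mL → susceptible
Amoxicillin-clavulanate 8 μg/mL: ≥ 2 μg/mL → Resistant
Ceftriaxone: 2 μg/mL is in 1–2 μg/mL ⇒ Intermediate
Nafcillin 32 μg/mL: ≥ 8 μg/mL → Resistant
Intermediate: 4/9

4 of 9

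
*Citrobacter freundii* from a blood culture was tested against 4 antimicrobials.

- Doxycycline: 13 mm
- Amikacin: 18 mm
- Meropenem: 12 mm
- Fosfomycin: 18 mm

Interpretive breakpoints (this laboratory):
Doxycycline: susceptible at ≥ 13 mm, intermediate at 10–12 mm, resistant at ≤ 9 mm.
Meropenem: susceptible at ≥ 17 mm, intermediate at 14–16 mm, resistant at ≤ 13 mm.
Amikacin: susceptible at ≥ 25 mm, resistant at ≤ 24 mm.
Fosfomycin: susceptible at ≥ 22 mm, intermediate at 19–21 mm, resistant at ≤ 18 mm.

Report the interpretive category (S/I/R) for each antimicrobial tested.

Doxycycline (13 mm) ≥ 13 mm ⇒ susceptible
Amikacin 18 mm: ≤ 24 mm ⇒ R
Meropenem: 12 mm is ≤ 13 mm — R
Fosfomycin (18 mm) ≤ 18 mm — R

S, R, R, R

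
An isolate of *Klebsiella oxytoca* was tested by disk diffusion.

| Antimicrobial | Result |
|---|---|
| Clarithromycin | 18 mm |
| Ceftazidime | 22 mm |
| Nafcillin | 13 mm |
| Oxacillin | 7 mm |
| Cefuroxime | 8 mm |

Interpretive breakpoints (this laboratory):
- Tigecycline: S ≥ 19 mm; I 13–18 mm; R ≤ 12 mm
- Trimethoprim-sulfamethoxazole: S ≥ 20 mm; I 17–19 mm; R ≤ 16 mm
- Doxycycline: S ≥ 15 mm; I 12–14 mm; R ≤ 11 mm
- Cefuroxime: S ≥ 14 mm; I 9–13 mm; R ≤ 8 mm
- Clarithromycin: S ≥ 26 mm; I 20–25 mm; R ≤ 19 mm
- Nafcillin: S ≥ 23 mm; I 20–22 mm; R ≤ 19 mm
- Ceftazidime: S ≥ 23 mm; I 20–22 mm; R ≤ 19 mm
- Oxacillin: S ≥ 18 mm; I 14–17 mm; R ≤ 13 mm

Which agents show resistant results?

clarithromycin, nafcillin, oxacillin, cefuroxime

Clarithromycin 18 mm: ≤ 19 mm → R
Ceftazidime: 22 mm is in 20–22 mm → Intermediate
Nafcillin (13 mm) ≤ 19 mm — resistant
Oxacillin: 7 mm is ≤ 13 mm — resistant
Cefuroxime (8 mm) ≤ 8 mm ⇒ R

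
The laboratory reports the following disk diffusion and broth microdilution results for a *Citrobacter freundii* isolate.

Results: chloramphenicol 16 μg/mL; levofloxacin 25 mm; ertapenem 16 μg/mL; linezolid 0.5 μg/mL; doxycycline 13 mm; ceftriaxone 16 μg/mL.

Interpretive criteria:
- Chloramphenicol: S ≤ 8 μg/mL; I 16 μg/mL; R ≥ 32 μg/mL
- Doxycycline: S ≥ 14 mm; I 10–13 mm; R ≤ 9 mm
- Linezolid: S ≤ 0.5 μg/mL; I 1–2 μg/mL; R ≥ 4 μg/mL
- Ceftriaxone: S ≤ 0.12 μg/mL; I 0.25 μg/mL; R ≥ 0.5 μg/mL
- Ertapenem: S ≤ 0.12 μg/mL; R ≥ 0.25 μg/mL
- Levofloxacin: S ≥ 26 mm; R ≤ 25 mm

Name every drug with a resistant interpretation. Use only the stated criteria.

Chloramphenicol 16 μg/mL: = 16 μg/mL ⇒ I
Levofloxacin (25 mm) ≤ 25 mm → resistant
Ertapenem (16 μg/mL) ≥ 0.25 μg/mL → resistant
Linezolid: 0.5 μg/mL is ≤ 0.5 μg/mL → Susceptible
Doxycycline: 13 mm is in 10–13 mm ⇒ I
Ceftriaxone (16 μg/mL) ≥ 0.5 μg/mL ⇒ R

levofloxacin, ertapenem, ceftriaxone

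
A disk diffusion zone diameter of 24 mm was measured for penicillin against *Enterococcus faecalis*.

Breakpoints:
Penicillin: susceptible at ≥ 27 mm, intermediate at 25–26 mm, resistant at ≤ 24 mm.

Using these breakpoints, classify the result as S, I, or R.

Penicillin: 24 mm is ≤ 24 mm — resistant

R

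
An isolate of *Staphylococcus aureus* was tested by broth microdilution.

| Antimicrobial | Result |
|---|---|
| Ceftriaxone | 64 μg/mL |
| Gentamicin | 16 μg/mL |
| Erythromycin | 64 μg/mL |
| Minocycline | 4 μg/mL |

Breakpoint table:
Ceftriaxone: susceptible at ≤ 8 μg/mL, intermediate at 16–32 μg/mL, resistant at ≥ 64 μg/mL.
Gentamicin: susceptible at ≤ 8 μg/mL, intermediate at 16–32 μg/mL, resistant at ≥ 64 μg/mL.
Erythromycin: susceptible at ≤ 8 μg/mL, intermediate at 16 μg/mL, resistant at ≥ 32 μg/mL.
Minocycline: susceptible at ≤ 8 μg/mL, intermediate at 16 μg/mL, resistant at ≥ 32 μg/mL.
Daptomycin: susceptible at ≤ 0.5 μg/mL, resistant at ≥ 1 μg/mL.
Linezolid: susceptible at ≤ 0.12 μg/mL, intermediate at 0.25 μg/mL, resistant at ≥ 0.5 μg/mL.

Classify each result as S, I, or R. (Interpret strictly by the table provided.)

R, I, R, S

Ceftriaxone: 64 μg/mL is ≥ 64 μg/mL ⇒ R
Gentamicin 16 μg/mL: in 16–32 μg/mL → I
Erythromycin (64 μg/mL) ≥ 32 μg/mL — Resistant
Minocycline: 4 μg/mL is ≤ 8 μg/mL — Susceptible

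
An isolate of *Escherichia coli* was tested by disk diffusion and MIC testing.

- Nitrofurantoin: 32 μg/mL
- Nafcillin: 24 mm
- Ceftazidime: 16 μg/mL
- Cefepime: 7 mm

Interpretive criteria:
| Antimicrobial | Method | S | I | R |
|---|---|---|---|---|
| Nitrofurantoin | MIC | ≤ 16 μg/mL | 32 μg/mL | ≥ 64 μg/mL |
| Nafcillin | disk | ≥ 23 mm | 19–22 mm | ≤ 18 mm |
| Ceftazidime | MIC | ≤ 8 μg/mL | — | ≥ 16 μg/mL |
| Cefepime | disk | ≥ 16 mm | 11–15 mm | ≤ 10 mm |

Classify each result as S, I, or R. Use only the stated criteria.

I, S, R, R

Nitrofurantoin 32 μg/mL: = 32 μg/mL ⇒ Intermediate
Nafcillin: 24 mm is ≥ 23 mm → Susceptible
Ceftazidime: 16 μg/mL is ≥ 16 μg/mL ⇒ Resistant
Cefepime (7 mm) ≤ 10 mm ⇒ Resistant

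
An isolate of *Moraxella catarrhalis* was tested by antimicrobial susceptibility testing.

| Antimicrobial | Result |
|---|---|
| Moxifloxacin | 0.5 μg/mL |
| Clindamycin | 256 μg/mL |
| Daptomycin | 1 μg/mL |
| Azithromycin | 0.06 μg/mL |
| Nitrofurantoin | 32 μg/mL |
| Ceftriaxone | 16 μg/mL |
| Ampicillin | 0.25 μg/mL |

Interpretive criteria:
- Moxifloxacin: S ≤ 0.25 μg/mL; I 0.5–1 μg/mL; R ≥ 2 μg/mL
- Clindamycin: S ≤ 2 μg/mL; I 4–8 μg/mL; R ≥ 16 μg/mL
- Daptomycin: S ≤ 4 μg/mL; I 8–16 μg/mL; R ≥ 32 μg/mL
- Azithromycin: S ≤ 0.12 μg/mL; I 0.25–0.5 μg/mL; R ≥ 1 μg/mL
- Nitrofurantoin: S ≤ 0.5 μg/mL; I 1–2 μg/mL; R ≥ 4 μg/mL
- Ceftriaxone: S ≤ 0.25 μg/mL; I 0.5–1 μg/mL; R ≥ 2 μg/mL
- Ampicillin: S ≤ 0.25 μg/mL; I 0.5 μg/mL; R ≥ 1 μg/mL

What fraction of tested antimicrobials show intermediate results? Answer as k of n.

1 of 7

Moxifloxacin: 0.5 μg/mL is in 0.5–1 μg/mL → intermediate
Clindamycin 256 μg/mL: ≥ 16 μg/mL → resistant
Daptomycin 1 μg/mL: ≤ 4 μg/mL → Susceptible
Azithromycin: 0.06 μg/mL is ≤ 0.12 μg/mL ⇒ S
Nitrofurantoin (32 μg/mL) ≥ 4 μg/mL — R
Ceftriaxone 16 μg/mL: ≥ 2 μg/mL ⇒ resistant
Ampicillin (0.25 μg/mL) ≤ 0.25 μg/mL ⇒ Susceptible
Intermediate: 1/7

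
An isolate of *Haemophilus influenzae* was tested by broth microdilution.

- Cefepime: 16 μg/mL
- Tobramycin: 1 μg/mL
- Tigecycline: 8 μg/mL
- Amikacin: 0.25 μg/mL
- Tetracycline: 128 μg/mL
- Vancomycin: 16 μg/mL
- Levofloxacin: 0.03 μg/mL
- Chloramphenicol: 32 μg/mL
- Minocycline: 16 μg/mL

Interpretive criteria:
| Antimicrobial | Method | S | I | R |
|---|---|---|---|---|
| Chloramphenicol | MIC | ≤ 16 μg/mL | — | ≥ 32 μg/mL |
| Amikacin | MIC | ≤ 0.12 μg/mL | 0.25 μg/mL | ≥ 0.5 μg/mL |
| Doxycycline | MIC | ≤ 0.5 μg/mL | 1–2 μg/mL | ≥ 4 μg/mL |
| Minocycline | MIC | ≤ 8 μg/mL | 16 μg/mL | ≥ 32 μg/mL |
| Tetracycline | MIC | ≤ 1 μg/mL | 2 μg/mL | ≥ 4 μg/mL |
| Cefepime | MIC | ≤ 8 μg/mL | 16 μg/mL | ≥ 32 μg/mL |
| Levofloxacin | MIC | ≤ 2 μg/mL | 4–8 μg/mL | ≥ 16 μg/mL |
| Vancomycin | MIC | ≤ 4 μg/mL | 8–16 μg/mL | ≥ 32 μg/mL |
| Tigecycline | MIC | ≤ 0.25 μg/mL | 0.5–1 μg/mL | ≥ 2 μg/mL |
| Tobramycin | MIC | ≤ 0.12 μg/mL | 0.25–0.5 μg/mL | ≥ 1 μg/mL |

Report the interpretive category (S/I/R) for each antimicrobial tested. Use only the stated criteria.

I, R, R, I, R, I, S, R, I

Cefepime (16 μg/mL) = 16 μg/mL — intermediate
Tobramycin (1 μg/mL) ≥ 1 μg/mL ⇒ resistant
Tigecycline: 8 μg/mL is ≥ 2 μg/mL → R
Amikacin: 0.25 μg/mL is = 0.25 μg/mL → Intermediate
Tetracycline 128 μg/mL: ≥ 4 μg/mL — Resistant
Vancomycin 16 μg/mL: in 8–16 μg/mL ⇒ Intermediate
Levofloxacin (0.03 μg/mL) ≤ 2 μg/mL ⇒ S
Chloramphenicol 32 μg/mL: ≥ 32 μg/mL — R
Minocycline: 16 μg/mL is = 16 μg/mL → intermediate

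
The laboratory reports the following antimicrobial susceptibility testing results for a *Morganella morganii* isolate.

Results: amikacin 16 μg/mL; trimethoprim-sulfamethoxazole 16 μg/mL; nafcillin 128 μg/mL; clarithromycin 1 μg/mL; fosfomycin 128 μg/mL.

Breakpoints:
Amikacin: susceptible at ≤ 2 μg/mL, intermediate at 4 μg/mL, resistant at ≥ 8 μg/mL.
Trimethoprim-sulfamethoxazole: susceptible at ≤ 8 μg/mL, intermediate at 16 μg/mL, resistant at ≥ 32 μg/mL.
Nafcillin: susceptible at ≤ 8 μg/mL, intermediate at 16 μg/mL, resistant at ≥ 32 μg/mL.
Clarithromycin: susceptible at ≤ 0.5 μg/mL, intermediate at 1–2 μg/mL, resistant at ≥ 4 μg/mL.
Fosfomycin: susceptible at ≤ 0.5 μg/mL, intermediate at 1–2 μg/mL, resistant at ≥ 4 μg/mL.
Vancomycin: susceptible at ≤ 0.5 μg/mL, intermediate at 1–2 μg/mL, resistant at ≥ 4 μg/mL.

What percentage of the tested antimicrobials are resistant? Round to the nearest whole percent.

Amikacin (16 μg/mL) ≥ 8 μg/mL ⇒ resistant
Trimethoprim-sulfamethoxazole 16 μg/mL: = 16 μg/mL — intermediate
Nafcillin (128 μg/mL) ≥ 32 μg/mL ⇒ Resistant
Clarithromycin: 1 μg/mL is in 1–2 μg/mL — I
Fosfomycin: 128 μg/mL is ≥ 4 μg/mL → Resistant
Resistant: 3/5

60%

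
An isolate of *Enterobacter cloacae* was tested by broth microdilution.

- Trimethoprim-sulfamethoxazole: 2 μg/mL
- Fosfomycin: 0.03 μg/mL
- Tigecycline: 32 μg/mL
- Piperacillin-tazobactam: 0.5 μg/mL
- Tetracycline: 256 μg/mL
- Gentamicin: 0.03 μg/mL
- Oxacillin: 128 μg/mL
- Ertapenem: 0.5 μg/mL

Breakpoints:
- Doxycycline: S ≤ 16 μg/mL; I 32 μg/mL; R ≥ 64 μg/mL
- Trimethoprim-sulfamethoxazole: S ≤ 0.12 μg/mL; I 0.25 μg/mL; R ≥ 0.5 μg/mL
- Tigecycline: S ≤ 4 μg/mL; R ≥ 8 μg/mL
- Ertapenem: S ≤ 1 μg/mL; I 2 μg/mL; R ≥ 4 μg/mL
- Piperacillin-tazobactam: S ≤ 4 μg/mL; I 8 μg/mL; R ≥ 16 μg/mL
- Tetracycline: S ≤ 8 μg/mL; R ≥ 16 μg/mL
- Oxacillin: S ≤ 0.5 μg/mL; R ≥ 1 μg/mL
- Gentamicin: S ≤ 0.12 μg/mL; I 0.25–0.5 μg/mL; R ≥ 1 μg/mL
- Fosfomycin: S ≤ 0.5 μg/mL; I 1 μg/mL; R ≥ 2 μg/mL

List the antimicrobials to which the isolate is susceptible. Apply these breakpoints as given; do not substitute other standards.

fosfomycin, piperacillin-tazobactam, gentamicin, ertapenem

Trimethoprim-sulfamethoxazole (2 μg/mL) ≥ 0.5 μg/mL ⇒ resistant
Fosfomycin (0.03 μg/mL) ≤ 0.5 μg/mL — S
Tigecycline (32 μg/mL) ≥ 8 μg/mL — Resistant
Piperacillin-tazobactam: 0.5 μg/mL is ≤ 4 μg/mL — S
Tetracycline 256 μg/mL: ≥ 16 μg/mL — R
Gentamicin 0.03 μg/mL: ≤ 0.12 μg/mL — susceptible
Oxacillin (128 μg/mL) ≥ 1 μg/mL — Resistant
Ertapenem 0.5 μg/mL: ≤ 1 μg/mL — susceptible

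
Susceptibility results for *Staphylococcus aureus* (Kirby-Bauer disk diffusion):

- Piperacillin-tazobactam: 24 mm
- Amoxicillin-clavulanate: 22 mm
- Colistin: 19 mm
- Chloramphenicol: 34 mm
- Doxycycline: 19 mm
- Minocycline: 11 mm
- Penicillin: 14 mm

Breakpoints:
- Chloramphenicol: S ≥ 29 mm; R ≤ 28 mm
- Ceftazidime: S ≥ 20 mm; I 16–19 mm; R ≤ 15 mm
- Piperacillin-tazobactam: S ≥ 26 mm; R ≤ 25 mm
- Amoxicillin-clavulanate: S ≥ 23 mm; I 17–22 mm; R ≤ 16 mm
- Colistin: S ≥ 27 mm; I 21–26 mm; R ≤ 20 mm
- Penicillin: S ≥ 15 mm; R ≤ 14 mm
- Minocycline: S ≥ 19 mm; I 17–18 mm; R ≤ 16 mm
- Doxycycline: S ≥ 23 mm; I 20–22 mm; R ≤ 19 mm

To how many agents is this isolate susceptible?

Piperacillin-tazobactam (24 mm) ≤ 25 mm → resistant
Amoxicillin-clavulanate (22 mm) in 17–22 mm — Intermediate
Colistin: 19 mm is ≤ 20 mm ⇒ resistant
Chloramphenicol: 34 mm is ≥ 29 mm ⇒ S
Doxycycline (19 mm) ≤ 19 mm — resistant
Minocycline 11 mm: ≤ 16 mm ⇒ R
Penicillin (14 mm) ≤ 14 mm → R
Susceptible: 1

1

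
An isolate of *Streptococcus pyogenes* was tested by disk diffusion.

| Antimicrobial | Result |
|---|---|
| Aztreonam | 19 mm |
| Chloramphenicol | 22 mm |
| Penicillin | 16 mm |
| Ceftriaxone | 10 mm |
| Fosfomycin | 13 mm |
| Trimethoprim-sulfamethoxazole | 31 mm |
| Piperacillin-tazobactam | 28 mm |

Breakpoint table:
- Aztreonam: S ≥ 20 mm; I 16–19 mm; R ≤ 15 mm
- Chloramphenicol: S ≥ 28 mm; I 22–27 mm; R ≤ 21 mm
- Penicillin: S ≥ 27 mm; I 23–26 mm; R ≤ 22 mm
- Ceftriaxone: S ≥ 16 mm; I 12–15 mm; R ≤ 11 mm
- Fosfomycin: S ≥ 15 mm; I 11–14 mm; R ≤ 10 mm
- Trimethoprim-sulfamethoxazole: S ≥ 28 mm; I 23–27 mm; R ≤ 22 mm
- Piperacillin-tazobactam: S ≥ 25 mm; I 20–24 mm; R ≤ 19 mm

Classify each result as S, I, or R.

Aztreonam (19 mm) in 16–19 mm ⇒ Intermediate
Chloramphenicol (22 mm) in 22–27 mm → intermediate
Penicillin 16 mm: ≤ 22 mm → Resistant
Ceftriaxone (10 mm) ≤ 11 mm → resistant
Fosfomycin (13 mm) in 11–14 mm → Intermediate
Trimethoprim-sulfamethoxazole (31 mm) ≥ 28 mm ⇒ Susceptible
Piperacillin-tazobactam (28 mm) ≥ 25 mm — Susceptible

I, I, R, R, I, S, S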